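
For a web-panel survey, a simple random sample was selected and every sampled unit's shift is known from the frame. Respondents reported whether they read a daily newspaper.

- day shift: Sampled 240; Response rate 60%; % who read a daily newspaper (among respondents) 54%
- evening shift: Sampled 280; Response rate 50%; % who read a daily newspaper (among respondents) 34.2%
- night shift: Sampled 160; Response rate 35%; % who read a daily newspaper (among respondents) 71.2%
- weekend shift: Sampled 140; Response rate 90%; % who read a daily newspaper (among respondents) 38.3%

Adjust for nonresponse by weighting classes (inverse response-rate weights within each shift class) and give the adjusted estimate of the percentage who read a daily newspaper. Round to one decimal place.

Inverse-response-rate weighting restores each class to its sampled count, so class totals weight by n_sampled:
  day shift: 240 × 54 = 12,960
  evening shift: 280 × 34.2 = 9576
  night shift: 160 × 71.2 = 11,392
  weekend shift: 140 × 38.3 = 5362
Adjusted estimate = 39,290 / 820 = 47.9146 → 47.9%.

47.9%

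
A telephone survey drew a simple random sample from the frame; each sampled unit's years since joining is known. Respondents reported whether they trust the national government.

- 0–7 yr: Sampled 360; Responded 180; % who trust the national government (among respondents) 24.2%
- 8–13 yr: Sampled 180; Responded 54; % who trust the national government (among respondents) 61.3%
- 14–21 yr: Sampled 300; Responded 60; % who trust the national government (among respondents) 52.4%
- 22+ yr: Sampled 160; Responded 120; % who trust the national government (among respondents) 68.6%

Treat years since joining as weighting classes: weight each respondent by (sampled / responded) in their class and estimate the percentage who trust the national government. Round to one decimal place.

Response rates by class: 0–7 yr 180/360 = 50%, 8–13 yr 54/180 = 30%, 14–21 yr 60/300 = 20%, 22+ yr 120/160 = 75%.
Inverse-response-rate weighting restores each class to its sampled count, so class totals weight by n_sampled:
  0–7 yr: 360 × 24.2 = 8712
  8–13 yr: 180 × 61.3 = 11,034
  14–21 yr: 300 × 52.4 = 15,720
  22+ yr: 160 × 68.6 = 10,976
Adjusted estimate = 46,442 / 1,000 = 46.442 → 46.4%.

46.4%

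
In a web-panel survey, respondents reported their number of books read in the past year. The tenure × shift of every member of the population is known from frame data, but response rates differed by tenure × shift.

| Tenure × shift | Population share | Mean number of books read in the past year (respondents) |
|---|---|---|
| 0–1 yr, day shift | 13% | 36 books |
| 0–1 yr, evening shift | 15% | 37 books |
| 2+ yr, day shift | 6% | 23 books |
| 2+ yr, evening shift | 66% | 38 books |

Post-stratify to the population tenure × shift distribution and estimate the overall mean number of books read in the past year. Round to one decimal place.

Post-stratification weights by population share, not respondent share:
  0–1 yr, day shift: 0.13 × 36 = 4.68
  0–1 yr, evening shift: 0.15 × 37 = 5.55
  2+ yr, day shift: 0.06 × 23 = 1.38
  2+ yr, evening shift: 0.66 × 38 = 25.08
Post-stratified estimate = 36.69 → 36.7.

36.7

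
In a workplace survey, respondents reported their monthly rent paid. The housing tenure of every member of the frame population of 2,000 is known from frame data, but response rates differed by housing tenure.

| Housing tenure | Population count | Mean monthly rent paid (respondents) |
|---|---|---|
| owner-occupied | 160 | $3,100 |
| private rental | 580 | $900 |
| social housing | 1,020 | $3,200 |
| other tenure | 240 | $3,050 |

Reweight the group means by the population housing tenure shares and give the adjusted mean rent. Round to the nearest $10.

Each cell contributes population-share × respondent value:
  owner-occupied: (160/2,000) × 3100 = 248
  private rental: (580/2,000) × 900 = 261
  social housing: (1,020/2,000) × 3200 = 1632
  other tenure: (240/2,000) × 3050 = 366
Post-stratified estimate = 2507 → $2,510.

$2,510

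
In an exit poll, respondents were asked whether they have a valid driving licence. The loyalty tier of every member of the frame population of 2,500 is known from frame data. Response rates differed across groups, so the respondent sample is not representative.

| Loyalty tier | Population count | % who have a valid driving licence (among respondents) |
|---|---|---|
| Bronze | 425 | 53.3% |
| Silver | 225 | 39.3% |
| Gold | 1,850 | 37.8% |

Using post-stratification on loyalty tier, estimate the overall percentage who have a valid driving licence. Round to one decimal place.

40.6%

Each cell contributes population-share × respondent value:
  Bronze: (425/2,500) × 53.3 = 9.061
  Silver: (225/2,500) × 39.3 = 3.537
  Gold: (1,850/2,500) × 37.8 = 27.972
Post-stratified estimate = 40.57 → 40.6%.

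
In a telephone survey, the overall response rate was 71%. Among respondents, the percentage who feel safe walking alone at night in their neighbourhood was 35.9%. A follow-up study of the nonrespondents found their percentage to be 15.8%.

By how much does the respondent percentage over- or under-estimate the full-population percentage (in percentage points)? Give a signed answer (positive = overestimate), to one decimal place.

+5.8 percentage points

Nonresponse fraction = 1 − 0.71 = 0.29.
Bias = (nonresponse fraction) × (respondent percentage − nonrespondent percentage)
     = 0.29 × (35.9 − 15.8) = 0.29 × 20.1 = 5.829.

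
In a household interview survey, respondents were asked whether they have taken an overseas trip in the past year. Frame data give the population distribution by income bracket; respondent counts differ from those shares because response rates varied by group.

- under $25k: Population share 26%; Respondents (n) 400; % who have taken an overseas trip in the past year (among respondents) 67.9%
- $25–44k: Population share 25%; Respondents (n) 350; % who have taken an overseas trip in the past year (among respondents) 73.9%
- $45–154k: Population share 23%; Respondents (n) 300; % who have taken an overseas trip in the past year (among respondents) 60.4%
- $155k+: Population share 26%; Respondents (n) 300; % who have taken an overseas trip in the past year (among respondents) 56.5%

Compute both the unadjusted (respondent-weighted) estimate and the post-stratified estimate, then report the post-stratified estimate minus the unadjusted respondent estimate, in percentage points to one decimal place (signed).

Without adjustment, the pooled respondent share is:
  (400/1350)×67.9 + (350/1350)×73.9 + (300/1350)×60.4 + (300/1350)×56.5 = 65.2556%
Post-stratifying to population shares instead:
  0.26×67.9 + 0.25×73.9 + 0.23×60.4 + 0.26×56.5 = 64.711%
Difference = 64.711 − 65.2556 = -0.5446 pp.

-0.5 percentage points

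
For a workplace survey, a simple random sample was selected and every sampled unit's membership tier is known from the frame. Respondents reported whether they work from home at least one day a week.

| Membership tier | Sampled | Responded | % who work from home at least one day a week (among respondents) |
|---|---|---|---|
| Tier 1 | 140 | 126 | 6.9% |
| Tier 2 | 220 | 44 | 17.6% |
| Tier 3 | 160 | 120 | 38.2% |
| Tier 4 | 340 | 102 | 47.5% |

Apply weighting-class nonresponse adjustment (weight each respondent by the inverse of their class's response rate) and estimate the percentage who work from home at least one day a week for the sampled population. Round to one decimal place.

Class response rates: Tier 1 126/140 = 90%, Tier 2 44/220 = 20%, Tier 3 120/160 = 75%, Tier 4 102/340 = 30%.
Weighting each respondent by the inverse class response rate inflates each class back to its sampled size, so the class weight is n_sampled:
  Tier 1: 140 × 6.9 = 966
  Tier 2: 220 × 17.6 = 3872
  Tier 3: 160 × 38.2 = 6112
  Tier 4: 340 × 47.5 = 16,150
Adjusted estimate = 27,100 / 860 = 31.5116 → 31.5%.

31.5%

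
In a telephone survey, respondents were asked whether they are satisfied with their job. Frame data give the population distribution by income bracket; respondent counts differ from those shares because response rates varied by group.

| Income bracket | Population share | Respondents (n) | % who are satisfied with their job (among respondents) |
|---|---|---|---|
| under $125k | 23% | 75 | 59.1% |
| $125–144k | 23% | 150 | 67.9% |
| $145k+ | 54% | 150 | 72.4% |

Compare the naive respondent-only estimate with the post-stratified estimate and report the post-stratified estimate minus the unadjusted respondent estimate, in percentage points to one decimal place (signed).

+0.4 percentage points

Naive respondent-only estimate (weights = respondent counts):
  (75/375)×59.1 + (150/375)×67.9 + (150/375)×72.4 = 67.94%
Reweighting by population income bracket shares:
  0.23×59.1 + 0.23×67.9 + 0.54×72.4 = 68.306%
Difference = 68.306 − 67.94 = 0.366 pp.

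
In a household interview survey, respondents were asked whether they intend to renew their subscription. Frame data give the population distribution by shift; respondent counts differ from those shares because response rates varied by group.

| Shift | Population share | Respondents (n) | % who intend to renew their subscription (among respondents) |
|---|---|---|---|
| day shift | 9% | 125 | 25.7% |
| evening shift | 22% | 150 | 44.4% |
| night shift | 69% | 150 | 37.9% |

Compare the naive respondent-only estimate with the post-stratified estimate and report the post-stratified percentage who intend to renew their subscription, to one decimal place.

38.2%

Without adjustment, the pooled respondent share is:
  (125/425)×25.7 + (150/425)×44.4 + (150/425)×37.9 = 36.6059%
Post-stratified estimate weights by population shares:
  0.09×25.7 + 0.22×44.4 + 0.69×37.9 = 38.232%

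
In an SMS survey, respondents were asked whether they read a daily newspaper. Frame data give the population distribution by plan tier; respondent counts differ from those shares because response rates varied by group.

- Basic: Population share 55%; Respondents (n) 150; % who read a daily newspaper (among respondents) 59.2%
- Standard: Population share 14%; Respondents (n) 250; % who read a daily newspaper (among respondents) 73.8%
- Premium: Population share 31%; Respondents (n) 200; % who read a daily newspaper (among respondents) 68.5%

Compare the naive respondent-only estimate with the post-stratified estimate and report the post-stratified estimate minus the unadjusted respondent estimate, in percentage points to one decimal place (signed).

Unadjusted (pooled respondent) estimate weights by respondent counts:
  (150/600)×59.2 + (250/600)×73.8 + (200/600)×68.5 = 68.3833%
Reweighting by population plan tier shares:
  0.55×59.2 + 0.14×73.8 + 0.31×68.5 = 64.127%
Difference = 64.127 − 68.3833 = -4.2563 pp.

-4.3 percentage points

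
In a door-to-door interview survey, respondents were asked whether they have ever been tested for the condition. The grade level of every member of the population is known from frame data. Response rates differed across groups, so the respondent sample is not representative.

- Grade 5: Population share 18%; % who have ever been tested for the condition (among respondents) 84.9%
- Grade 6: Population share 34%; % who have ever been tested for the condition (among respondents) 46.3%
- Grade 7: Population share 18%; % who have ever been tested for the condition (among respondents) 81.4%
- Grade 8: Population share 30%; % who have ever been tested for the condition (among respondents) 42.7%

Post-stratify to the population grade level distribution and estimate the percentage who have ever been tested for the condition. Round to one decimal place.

Each cell contributes population-share × respondent value:
  Grade 5: 0.18 × 84.9 = 15.282
  Grade 6: 0.34 × 46.3 = 15.742
  Grade 7: 0.18 × 81.4 = 14.652
  Grade 8: 0.3 × 42.7 = 12.81
Post-stratified estimate = 58.486 → 58.5%.

58.5%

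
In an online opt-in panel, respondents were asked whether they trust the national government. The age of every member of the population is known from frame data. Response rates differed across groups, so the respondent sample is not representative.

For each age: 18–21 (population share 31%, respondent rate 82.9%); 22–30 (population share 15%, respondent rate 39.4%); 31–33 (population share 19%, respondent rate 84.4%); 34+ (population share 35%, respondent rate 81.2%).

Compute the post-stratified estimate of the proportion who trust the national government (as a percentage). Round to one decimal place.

76.1%

Each cell contributes population-share × respondent value:
  18–21: 0.31 × 82.9 = 25.699
  22–30: 0.15 × 39.4 = 5.91
  31–33: 0.19 × 84.4 = 16.036
  34+: 0.35 × 81.2 = 28.42
Post-stratified estimate = 76.065 → 76.1%.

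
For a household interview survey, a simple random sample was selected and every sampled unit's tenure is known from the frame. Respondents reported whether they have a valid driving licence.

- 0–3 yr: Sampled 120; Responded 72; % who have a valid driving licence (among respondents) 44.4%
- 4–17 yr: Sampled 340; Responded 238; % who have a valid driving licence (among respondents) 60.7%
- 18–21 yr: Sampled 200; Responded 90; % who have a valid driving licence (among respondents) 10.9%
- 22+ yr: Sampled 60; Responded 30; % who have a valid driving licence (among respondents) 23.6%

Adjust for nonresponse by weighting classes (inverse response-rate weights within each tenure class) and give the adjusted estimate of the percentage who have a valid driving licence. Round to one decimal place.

Response rates by class: 0–3 yr 72/120 = 60%, 4–17 yr 238/340 = 70%, 18–21 yr 90/200 = 45%, 22+ yr 30/60 = 50%.
Inverse-response-rate weighting restores each class to its sampled count, so class totals weight by n_sampled:
  0–3 yr: 120 × 44.4 = 5328
  4–17 yr: 340 × 60.7 = 20,638
  18–21 yr: 200 × 10.9 = 2180
  22+ yr: 60 × 23.6 = 1416
Adjusted estimate = 29,562 / 720 = 41.0583 → 41.1%.

41.1%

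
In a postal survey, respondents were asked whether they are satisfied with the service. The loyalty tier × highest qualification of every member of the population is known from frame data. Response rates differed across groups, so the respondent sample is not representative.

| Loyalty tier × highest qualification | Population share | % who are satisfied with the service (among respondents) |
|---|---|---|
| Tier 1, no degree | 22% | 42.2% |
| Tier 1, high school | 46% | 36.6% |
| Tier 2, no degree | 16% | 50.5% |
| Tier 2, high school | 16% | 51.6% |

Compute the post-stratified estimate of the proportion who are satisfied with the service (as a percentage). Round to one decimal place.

42.5%

Weight each group's respondent value by its population share:
  Tier 1, no degree: 0.22 × 42.2 = 9.284
  Tier 1, high school: 0.46 × 36.6 = 16.836
  Tier 2, no degree: 0.16 × 50.5 = 8.08
  Tier 2, high school: 0.16 × 51.6 = 8.256
Post-stratified estimate = 42.456 → 42.5%.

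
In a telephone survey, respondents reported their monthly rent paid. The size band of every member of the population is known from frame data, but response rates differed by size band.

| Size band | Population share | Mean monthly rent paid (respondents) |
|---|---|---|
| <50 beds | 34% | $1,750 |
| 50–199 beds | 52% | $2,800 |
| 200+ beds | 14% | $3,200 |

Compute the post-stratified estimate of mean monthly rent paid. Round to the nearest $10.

$2,500

Weight each group's respondent value by its population share:
  <50 beds: 0.34 × 1750 = 595
  50–199 beds: 0.52 × 2800 = 1456
  200+ beds: 0.14 × 3200 = 448
Post-stratified estimate = 2499 → $2,500.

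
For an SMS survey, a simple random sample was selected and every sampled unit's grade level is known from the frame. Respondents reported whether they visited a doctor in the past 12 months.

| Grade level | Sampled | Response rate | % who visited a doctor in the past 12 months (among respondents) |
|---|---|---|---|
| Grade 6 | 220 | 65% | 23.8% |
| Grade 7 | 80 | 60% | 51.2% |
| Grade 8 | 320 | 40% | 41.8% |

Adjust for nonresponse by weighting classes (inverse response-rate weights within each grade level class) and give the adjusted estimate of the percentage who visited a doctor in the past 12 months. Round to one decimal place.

36.6%

Inverse-response-rate weighting restores each class to its sampled count, so class totals weight by n_sampled:
  Grade 6: 220 × 23.8 = 5236
  Grade 7: 80 × 51.2 = 4096
  Grade 8: 320 × 41.8 = 13,376
Adjusted estimate = 22,708 / 620 = 36.6258 → 36.6%.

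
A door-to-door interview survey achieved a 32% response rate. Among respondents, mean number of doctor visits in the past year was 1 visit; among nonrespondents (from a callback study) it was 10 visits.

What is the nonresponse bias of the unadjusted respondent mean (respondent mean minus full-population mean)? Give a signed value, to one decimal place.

Nonresponse fraction = 1 − 0.32 = 0.68.
Bias = (nonresponse fraction) × (respondent mean − nonrespondent mean)
     = 0.68 × (1 − 10) = 0.68 × -9 = -6.12.

-6.1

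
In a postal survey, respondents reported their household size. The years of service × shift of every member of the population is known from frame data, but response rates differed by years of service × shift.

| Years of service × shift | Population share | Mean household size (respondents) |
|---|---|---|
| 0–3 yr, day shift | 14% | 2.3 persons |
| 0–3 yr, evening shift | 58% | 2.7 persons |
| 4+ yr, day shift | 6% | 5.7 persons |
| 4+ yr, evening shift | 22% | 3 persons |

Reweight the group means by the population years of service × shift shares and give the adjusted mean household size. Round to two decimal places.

2.89

Each cell contributes population-share × respondent value:
  0–3 yr, day shift: 0.14 × 2.3 = 0.322
  0–3 yr, evening shift: 0.58 × 2.7 = 1.566
  4+ yr, day shift: 0.06 × 5.7 = 0.342
  4+ yr, evening shift: 0.22 × 3 = 0.66
Post-stratified estimate = 2.89 → 2.89.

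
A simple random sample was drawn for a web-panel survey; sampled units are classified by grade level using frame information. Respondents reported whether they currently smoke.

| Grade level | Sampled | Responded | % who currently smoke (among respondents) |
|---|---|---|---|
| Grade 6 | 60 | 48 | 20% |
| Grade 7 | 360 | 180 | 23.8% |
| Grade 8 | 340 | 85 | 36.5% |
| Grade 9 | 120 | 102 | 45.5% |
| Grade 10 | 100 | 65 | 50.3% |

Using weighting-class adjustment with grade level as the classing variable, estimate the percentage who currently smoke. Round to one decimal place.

Class response rates: Grade 6 48/60 = 80%, Grade 7 180/360 = 50%, Grade 8 85/340 = 25%, Grade 9 102/120 = 85%, Grade 10 65/100 = 65%.
With weight = n_sampled/n_responded per class, the weighted class total is n_sampled:
  Grade 6: 60 × 20 = 1200
  Grade 7: 360 × 23.8 = 8568
  Grade 8: 340 × 36.5 = 12,410
  Grade 9: 120 × 45.5 = 5460
  Grade 10: 100 × 50.3 = 5030
Adjusted estimate = 32,668 / 980 = 33.3347 → 33.3%.

33.3%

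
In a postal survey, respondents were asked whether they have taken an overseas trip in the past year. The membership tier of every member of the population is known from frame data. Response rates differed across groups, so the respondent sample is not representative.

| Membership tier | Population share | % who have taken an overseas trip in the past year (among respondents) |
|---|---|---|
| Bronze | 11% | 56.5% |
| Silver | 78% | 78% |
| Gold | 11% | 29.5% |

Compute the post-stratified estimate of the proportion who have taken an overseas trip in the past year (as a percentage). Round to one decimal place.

70.3%

Each cell contributes population-share × respondent value:
  Bronze: 0.11 × 56.5 = 6.215
  Silver: 0.78 × 78 = 60.84
  Gold: 0.11 × 29.5 = 3.245
Post-stratified estimate = 70.3 → 70.3%.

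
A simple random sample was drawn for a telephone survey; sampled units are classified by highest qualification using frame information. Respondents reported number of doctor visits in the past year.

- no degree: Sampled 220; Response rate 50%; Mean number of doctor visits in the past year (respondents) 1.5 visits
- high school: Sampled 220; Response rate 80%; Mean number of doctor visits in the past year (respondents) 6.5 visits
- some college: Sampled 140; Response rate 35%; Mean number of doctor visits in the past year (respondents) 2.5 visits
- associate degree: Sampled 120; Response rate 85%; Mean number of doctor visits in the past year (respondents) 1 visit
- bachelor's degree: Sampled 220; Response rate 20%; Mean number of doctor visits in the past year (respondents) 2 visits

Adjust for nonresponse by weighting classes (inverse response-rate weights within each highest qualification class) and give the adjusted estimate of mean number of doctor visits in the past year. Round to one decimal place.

Weighting each respondent by the inverse class response rate inflates each class back to its sampled size, so the class weight is n_sampled:
  no degree: 220 × 1.5 = 330
  high school: 220 × 6.5 = 1430
  some college: 140 × 2.5 = 350
  associate degree: 120 × 1 = 120
  bachelor's degree: 220 × 2 = 440
Adjusted estimate = 2670 / 920 = 2.90217 → 2.9.

2.9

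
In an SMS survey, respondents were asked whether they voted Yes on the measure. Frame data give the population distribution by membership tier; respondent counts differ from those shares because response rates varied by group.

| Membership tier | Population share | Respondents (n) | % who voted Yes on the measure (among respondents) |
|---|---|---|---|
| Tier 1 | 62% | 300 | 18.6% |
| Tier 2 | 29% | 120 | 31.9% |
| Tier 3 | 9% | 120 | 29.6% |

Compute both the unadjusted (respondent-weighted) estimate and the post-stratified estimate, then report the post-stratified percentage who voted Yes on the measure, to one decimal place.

23.4%

Naive respondent-only estimate (weights = respondent counts):
  (300/540)×18.6 + (120/540)×31.9 + (120/540)×29.6 = 24%
Reweighting by population membership tier shares:
  0.62×18.6 + 0.29×31.9 + 0.09×29.6 = 23.447%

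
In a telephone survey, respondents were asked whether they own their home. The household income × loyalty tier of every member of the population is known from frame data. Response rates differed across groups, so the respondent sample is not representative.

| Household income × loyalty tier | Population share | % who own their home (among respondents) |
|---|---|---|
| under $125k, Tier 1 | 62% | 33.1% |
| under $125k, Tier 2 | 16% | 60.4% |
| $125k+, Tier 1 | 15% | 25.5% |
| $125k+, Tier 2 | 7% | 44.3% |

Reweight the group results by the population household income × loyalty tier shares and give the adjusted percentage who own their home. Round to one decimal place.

Weight each group's respondent value by its population share:
  under $125k, Tier 1: 0.62 × 33.1 = 20.522
  under $125k, Tier 2: 0.16 × 60.4 = 9.664
  $125k+, Tier 1: 0.15 × 25.5 = 3.825
  $125k+, Tier 2: 0.07 × 44.3 = 3.101
Post-stratified estimate = 37.112 → 37.1%.

37.1%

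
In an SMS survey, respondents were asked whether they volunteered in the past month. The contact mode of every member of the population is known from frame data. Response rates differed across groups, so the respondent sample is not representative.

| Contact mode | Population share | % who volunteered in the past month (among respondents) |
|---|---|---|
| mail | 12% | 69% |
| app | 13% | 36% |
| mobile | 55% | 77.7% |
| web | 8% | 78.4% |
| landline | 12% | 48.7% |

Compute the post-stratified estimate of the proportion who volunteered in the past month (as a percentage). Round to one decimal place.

67.8%

Weight each group's respondent value by its population share:
  mail: 0.12 × 69 = 8.28
  app: 0.13 × 36 = 4.68
  mobile: 0.55 × 77.7 = 42.735
  web: 0.08 × 78.4 = 6.272
  landline: 0.12 × 48.7 = 5.844
Post-stratified estimate = 67.811 → 67.8%.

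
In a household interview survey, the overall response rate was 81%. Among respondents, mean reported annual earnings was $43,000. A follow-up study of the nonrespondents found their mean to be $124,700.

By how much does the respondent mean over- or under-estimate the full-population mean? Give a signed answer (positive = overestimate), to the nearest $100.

-$15,500

Nonresponse fraction = 1 − 0.81 = 0.19.
Bias = (nonresponse fraction) × (respondent mean − nonrespondent mean)
     = 0.19 × (43,000 − 124,700) = 0.19 × -81,700 = -15,523.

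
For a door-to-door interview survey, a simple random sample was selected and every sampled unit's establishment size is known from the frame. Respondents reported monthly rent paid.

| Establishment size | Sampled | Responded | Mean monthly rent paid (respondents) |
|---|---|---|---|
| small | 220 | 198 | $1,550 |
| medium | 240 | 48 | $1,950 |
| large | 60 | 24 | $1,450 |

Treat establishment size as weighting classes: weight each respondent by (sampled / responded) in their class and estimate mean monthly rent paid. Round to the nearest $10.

Response rates by class: small 198/220 = 90%, medium 48/240 = 20%, large 24/60 = 40%.
Inverse-response-rate weighting restores each class to its sampled count, so class totals weight by n_sampled:
  small: 220 × 1550 = 341,000
  medium: 240 × 1950 = 468,000
  large: 60 × 1450 = 87,000
Adjusted estimate = 896,000 / 520 = 1723.08 → $1,720.

$1,720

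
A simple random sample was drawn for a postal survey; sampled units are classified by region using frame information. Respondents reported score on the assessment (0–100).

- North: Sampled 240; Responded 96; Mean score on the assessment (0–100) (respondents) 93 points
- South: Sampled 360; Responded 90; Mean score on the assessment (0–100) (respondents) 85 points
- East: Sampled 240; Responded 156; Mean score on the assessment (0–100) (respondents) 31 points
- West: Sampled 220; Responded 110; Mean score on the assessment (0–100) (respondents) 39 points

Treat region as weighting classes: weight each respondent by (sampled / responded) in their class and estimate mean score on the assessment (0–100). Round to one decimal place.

65.0

Class response rates: North 96/240 = 40%, South 90/360 = 25%, East 156/240 = 65%, West 110/220 = 50%.
With weight = n_sampled/n_responded per class, the weighted class total is n_sampled:
  North: 240 × 93 = 22,320
  South: 360 × 85 = 30,600
  East: 240 × 31 = 7440
  West: 220 × 39 = 8580
Adjusted estimate = 68,940 / 1,060 = 65.0377 → 65.0.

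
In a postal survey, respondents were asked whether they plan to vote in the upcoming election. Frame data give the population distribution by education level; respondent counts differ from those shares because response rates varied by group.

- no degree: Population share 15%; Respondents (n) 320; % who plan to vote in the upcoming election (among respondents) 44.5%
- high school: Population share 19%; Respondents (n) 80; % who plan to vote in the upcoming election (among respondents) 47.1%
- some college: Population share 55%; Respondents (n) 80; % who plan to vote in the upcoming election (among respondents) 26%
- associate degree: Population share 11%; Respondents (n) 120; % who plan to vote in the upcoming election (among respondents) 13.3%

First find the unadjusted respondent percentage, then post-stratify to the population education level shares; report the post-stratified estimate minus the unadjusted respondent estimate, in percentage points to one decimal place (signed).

-4.8 percentage points

Unadjusted (pooled respondent) estimate weights by respondent counts:
  (320/600)×44.5 + (80/600)×47.1 + (80/600)×26 + (120/600)×13.3 = 36.14%
Post-stratifying to population shares instead:
  0.15×44.5 + 0.19×47.1 + 0.55×26 + 0.11×13.3 = 31.387%
Difference = 31.387 − 36.14 = -4.753 pp.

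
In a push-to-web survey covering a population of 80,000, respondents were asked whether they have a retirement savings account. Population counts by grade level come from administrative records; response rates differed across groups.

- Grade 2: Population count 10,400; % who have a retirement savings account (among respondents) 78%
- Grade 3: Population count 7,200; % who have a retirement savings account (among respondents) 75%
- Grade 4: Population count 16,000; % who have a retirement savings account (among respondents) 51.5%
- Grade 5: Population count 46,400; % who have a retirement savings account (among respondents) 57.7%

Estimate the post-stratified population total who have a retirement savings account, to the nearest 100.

Apply each group's respondent rate to its population count:
  Grade 2: 10,400 × 78% = 8112
  Grade 3: 7,200 × 75% = 5400
  Grade 4: 16,000 × 51.5% = 8240
  Grade 5: 46,400 × 57.7% = 26772.8
Estimated total = 48524.8 → 48,500.

48,500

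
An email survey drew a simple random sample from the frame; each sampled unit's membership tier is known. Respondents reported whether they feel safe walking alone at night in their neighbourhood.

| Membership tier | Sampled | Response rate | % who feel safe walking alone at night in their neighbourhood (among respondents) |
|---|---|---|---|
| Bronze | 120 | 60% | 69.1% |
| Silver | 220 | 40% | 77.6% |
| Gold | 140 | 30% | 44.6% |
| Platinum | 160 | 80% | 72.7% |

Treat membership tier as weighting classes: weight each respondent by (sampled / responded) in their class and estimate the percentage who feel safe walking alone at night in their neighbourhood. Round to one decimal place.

Inverse-response-rate weighting restores each class to its sampled count, so class totals weight by n_sampled:
  Bronze: 120 × 69.1 = 8292
  Silver: 220 × 77.6 = 17,072
  Gold: 140 × 44.6 = 6244
  Platinum: 160 × 72.7 = 11,632
Adjusted estimate = 43,240 / 640 = 67.5625 → 67.6%.

67.6%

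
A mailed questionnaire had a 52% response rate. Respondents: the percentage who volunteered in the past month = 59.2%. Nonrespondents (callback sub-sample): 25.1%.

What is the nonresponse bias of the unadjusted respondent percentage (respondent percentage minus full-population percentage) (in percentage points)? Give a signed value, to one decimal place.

Nonresponse fraction = 1 − 0.52 = 0.48.
Bias = (nonresponse fraction) × (respondent percentage − nonrespondent percentage)
     = 0.48 × (59.2 − 25.1) = 0.48 × 34.1 = 16.368.

+16.4 percentage points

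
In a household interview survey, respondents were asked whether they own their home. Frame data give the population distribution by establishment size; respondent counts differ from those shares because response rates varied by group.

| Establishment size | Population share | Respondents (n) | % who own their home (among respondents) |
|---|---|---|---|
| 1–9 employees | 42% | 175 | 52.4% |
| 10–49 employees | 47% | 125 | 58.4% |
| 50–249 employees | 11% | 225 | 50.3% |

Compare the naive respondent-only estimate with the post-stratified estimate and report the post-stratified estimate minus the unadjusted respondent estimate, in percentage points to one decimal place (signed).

Naive respondent-only estimate (weights = respondent counts):
  (175/525)×52.4 + (125/525)×58.4 + (225/525)×50.3 = 52.9286%
Post-stratified estimate weights by population shares:
  0.42×52.4 + 0.47×58.4 + 0.11×50.3 = 54.989%
Difference = 54.989 − 52.9286 = 2.0604 pp.

+2.1 percentage points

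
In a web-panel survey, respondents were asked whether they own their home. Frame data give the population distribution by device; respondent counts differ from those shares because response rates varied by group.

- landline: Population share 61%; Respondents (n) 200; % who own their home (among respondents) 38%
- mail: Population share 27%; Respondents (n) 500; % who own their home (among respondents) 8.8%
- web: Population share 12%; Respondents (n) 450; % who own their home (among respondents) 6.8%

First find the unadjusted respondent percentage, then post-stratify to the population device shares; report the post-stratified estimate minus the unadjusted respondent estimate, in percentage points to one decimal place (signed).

+13.3 percentage points

Unadjusted (pooled respondent) estimate weights by respondent counts:
  (200/1150)×38 + (500/1150)×8.8 + (450/1150)×6.8 = 13.0957%
Post-stratified estimate weights by population shares:
  0.61×38 + 0.27×8.8 + 0.12×6.8 = 26.372%
Difference = 26.372 − 13.0957 = 13.2763 pp.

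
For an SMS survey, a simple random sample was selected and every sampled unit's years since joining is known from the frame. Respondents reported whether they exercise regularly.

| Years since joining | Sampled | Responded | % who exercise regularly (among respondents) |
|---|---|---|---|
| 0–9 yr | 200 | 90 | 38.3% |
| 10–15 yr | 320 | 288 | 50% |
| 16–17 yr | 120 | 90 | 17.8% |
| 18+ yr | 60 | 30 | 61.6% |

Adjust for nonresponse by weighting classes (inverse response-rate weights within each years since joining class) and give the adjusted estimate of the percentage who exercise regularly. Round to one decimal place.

42.1%

Class response rates: 0–9 yr 90/200 = 45%, 10–15 yr 288/320 = 90%, 16–17 yr 90/120 = 75%, 18+ yr 30/60 = 50%.
Inverse-response-rate weighting restores each class to its sampled count, so class totals weight by n_sampled:
  0–9 yr: 200 × 38.3 = 7660
  10–15 yr: 320 × 50 = 16,000
  16–17 yr: 120 × 17.8 = 2136
  18+ yr: 60 × 61.6 = 3696
Adjusted estimate = 29,492 / 700 = 42.1314 → 42.1%.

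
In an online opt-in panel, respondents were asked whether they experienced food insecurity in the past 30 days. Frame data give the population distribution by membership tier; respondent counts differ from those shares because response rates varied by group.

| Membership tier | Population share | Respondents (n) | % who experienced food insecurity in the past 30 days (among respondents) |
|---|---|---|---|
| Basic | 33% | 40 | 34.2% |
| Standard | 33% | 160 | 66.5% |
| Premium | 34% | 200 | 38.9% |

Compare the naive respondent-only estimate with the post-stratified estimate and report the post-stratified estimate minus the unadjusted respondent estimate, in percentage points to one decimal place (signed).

Without adjustment, the pooled respondent share is:
  (40/400)×34.2 + (160/400)×66.5 + (200/400)×38.9 = 49.47%
Post-stratified estimate weights by population shares:
  0.33×34.2 + 0.33×66.5 + 0.34×38.9 = 46.457%
Difference = 46.457 − 49.47 = -3.013 pp.

-3.0 percentage points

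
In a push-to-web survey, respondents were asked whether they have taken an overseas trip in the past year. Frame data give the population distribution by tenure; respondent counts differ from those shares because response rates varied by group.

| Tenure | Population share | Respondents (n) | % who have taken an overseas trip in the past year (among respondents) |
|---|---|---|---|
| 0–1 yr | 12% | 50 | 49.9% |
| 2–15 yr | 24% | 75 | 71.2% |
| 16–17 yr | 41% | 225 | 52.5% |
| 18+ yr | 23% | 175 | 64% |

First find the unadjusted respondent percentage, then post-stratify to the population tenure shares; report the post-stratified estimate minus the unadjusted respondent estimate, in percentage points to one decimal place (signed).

+0.6 percentage points

Without adjustment, the pooled respondent share is:
  (50/525)×49.9 + (75/525)×71.2 + (225/525)×52.5 + (175/525)×64 = 58.7571%
Post-stratified estimate weights by population shares:
  0.12×49.9 + 0.24×71.2 + 0.41×52.5 + 0.23×64 = 59.321%
Difference = 59.321 − 58.7571 = 0.5639 pp.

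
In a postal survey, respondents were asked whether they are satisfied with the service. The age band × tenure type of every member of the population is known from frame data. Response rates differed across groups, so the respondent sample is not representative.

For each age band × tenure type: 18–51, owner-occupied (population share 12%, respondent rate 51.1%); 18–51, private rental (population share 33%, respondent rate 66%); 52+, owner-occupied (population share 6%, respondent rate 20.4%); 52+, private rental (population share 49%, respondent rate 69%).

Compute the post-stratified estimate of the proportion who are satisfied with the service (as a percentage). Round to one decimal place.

62.9%

Each cell contributes population-share × respondent value:
  18–51, owner-occupied: 0.12 × 51.1 = 6.132
  18–51, private rental: 0.33 × 66 = 21.78
  52+, owner-occupied: 0.06 × 20.4 = 1.224
  52+, private rental: 0.49 × 69 = 33.81
Post-stratified estimate = 62.946 → 62.9%.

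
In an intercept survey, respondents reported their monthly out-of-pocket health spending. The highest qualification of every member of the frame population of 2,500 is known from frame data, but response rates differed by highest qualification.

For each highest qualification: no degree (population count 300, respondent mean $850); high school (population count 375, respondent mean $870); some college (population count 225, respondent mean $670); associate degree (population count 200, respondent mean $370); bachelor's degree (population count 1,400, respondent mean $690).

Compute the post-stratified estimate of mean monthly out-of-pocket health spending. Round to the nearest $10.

$710

Each cell contributes population-share × respondent value:
  no degree: (300/2,500) × 850 = 102
  high school: (375/2,500) × 870 = 130.5
  some college: (225/2,500) × 670 = 60.3
  associate degree: (200/2,500) × 370 = 29.6
  bachelor's degree: (1,400/2,500) × 690 = 386.4
Post-stratified estimate = 708.8 → $710.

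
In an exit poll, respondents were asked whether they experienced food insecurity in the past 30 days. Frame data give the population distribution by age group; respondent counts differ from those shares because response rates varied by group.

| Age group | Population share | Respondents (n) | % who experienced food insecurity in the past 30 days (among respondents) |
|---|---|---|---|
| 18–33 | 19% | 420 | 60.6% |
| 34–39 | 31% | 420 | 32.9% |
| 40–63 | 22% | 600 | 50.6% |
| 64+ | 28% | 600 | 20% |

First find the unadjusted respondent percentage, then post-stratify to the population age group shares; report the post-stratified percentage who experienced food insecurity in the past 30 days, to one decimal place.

Unadjusted (pooled respondent) estimate weights by respondent counts:
  (420/2040)×60.6 + (420/2040)×32.9 + (600/2040)×50.6 + (600/2040)×20 = 40.0147%
Post-stratifying to population shares instead:
  0.19×60.6 + 0.31×32.9 + 0.22×50.6 + 0.28×20 = 38.445%

38.4%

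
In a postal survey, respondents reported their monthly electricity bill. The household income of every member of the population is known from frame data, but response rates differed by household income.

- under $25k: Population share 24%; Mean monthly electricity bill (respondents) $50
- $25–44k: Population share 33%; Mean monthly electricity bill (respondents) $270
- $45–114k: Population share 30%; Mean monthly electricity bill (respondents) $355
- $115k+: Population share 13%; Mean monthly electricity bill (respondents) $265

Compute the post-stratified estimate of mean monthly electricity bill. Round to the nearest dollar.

$242

Each cell contributes population-share × respondent value:
  under $25k: 0.24 × 50 = 12
  $25–44k: 0.33 × 270 = 89.1
  $45–114k: 0.3 × 355 = 106.5
  $115k+: 0.13 × 265 = 34.45
Post-stratified estimate = 242.05 → $242.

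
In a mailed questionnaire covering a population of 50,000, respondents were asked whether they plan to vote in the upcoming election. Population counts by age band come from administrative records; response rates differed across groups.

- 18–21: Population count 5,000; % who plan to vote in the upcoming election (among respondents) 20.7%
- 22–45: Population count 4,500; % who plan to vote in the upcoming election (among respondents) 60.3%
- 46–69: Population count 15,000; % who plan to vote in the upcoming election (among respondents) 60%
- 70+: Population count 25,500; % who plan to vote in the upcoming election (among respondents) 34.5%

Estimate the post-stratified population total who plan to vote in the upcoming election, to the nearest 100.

Each cell contributes its population count × the respondent rate:
  18–21: 5,000 × 20.7% = 1035
  22–45: 4,500 × 60.3% = 2713.5
  46–69: 15,000 × 60% = 9000
  70+: 25,500 × 34.5% = 8797.5
Estimated total = 21,546 → 21,500.

21,500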